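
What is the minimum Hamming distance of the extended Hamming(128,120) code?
d_min = 4 (adding an overall parity bit to Hamming(127,120) raises d_min from 3 to 4).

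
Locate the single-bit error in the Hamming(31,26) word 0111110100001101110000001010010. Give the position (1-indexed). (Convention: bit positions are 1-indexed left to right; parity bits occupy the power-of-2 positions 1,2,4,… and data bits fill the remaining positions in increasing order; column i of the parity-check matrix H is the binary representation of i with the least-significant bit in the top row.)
Syndrome s = H · r^T (mod 2), r = 0111110100001101110000001010010:
  s[0] = (1010101010101010101010101010101)·(0111110100001101110000001010010) mod 2 = 0+0+1+0+1+0+0+0+0+0+0+0+1+0+0+0+1+0+0+0+0+0+0+0+1+0+1+0+0+0+0 mod 2 = 0
  s[1] = (0110011001100110011001100110011)·(0111110100001101110000001010010) mod 2 = 0+1+1+0+0+1+0+0+0+0+0+0+0+1+0+0+0+1+0+0+0+0+0+0+0+0+1+0+0+1+0 mod 2 = 1
  s[2] = (0001111000011110000111100001111)·(0111110100001101110000001010010) mod 2 = 0+0+0+1+1+1+0+0+0+0+0+0+1+1+0+0+0+0+0+0+0+0+0+0+0+0+0+0+0+1+0 mod 2 = 0
  s[3] = (0000000111111110000000011111111)·(0111110100001101110000001010010) mod 2 = 0+0+0+0+0+0+0+1+0+0+0+0+1+1+0+0+0+0+0+0+0+0+0+0+1+0+1+0+0+1+0 mod 2 = 0
  s[4] = (0000000000000001111111111111111)·(0111110100001101110000001010010) mod 2 = 0+0+0+0+0+0+0+0+0+0+0+0+0+0+0+1+1+1+0+0+0+0+0+0+1+0+1+0+0+1+0 mod 2 = 0
Syndrome = 01000
Column i of H is the binary representation of i, so the syndrome is the binary index of the flipped bit.
Read s = 01000 with s[0] as LSB: 0·2^0 + 1·2^1 + 0·2^2 + 0·2^3 + 0·2^4 = 2.
Error is at bit position 2.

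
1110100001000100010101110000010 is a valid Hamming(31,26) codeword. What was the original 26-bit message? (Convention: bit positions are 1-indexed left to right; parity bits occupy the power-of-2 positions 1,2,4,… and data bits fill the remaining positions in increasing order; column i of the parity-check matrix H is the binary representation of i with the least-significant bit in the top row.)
Parity bits occupy power-of-2 positions; data bits are at positions {3,5,6,7,9,10,11,12,13,14,15,17,18,19,20,21,22,23,24,25,26,27,28,29,30,31} (1-indexed).
Extract: c[3]=1 c[5]=1 c[6]=0 c[7]=0 c[9]=0 c[10]=1 c[11]=0 c[12]=0 c[13]=0 c[14]=1 c[15]=0 c[17]=0 c[18]=1 c[19]=0 c[20]=1 c[21]=0 c[22]=1 c[23]=1 c[24]=1 c[25]=0 c[26]=0 c[27]=0 c[28]=0 c[29]=0 c[30]=1 c[31]=0
Data = 11000100010010101110000010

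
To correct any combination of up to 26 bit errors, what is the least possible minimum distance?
Correcting t errors requires d_min ≥ 2t + 1 = 2·26 + 1 = 53.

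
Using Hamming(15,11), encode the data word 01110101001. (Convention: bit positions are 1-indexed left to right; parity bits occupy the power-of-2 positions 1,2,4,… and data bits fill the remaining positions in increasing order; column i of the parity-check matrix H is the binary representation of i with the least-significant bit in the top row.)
Codeword c = d · G (mod 2), d = 01110101001:
  c[0] = d·G[:,0] = (01110101001)·(11011010101) mod 2 = 0+1+0+1+0+0+0+0+0+0+1 mod 2 = 1
  c[1] = d·G[:,1] = (01110101001)·(10110110011) mod 2 = 0+0+1+1+0+1+0+0+0+0+1 mod 2 = 0
  c[2] = d·G[:,2] = (01110101001)·(10000000000) mod 2 = 0+0+0+0+0+0+0+0+0+0+0 mod 2 = 0
  c[3] = d·G[:,3] = (01110101001)·(01110001111) mod 2 = 0+1+1+1+0+0+0+1+0+0+1 mod 2 = 1
  c[4] = d·G[:,4] = (01110101001)·(01000000000) mod 2 = 0+1+0+0+0+0+0+0+0+0+0 mod 2 = 1
  c[5] = d·G[:,5] = (01110101001)·(00100000000) mod 2 = 0+0+1+0+0+0+0+0+0+0+0 mod 2 = 1
  c[6] = d·G[:,6] = (01110101001)·(00010000000) mod 2 = 0+0+0+1+0+0+0+0+0+0+0 mod 2 = 1
  c[7] = d·G[:,7] = (01110101001)·(00001111111) mod 2 = 0+0+0+0+0+1+0+1+0+0+1 mod 2 = 1
  c[8] = d·G[:,8] = (01110101001)·(00001000000) mod 2 = 0+0+0+0+0+0+0+0+0+0+0 mod 2 = 0
  c[9] = d·G[:,9] = (01110101001)·(00000100000) mod 2 = 0+0+0+0+0+1+0+0+0+0+0 mod 2 = 1
  c[10] = d·G[:,10] = (01110101001)·(00000010000) mod 2 = 0+0+0+0+0+0+0+0+0+0+0 mod 2 = 0
  c[11] = d·G[:,11] = (01110101001)·(00000001000) mod 2 = 0+0+0+0+0+0+0+1+0+0+0 mod 2 = 1
  c[12] = d·G[:,12] = (01110101001)·(00000000100) mod 2 = 0+0+0+0+0+0+0+0+0+0+0 mod 2 = 0
  c[13] = d·G[:,13] = (01110101001)·(00000000010) mod 2 = 0+0+0+0+0+0+0+0+0+0+0 mod 2 = 0
  c[14] = d·G[:,14] = (01110101001)·(00000000001) mod 2 = 0+0+0+0+0+0+0+0+0+0+1 mod 2 = 1
Codeword = 100111110101001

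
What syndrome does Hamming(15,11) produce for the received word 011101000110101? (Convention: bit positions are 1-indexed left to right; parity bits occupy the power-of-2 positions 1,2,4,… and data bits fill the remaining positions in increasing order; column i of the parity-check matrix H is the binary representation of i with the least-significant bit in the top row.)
Syndrome s = H · r^T (mod 2), r = 011101000110101:
  s[0] = (101010101010101)·(011101000110101) mod 2 = 0+0+1+0+0+0+0+0+0+0+1+0+1+0+1 mod 2 = 0
  s[1] = (011001100110011)·(011101000110101) mod 2 = 0+1+1+0+0+1+0+0+0+1+1+0+0+0+1 mod 2 = 0
  s[2] = (000111100001111)·(011101000110101) mod 2 = 0+0+0+1+0+1+0+0+0+0+0+0+1+0+1 mod 2 = 0
  s[3] = (000000011111111)·(011101000110101) mod 2 = 0+0+0+0+0+0+0+0+0+1+1+0+1+0+1 mod 2 = 0
Syndrome = 0000
s = 0: no error detected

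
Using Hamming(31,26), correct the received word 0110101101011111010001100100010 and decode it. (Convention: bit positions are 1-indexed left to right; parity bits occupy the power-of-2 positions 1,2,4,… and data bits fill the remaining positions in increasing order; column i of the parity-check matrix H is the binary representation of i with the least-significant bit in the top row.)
Syndrome s = H · r^T (mod 2), r = 0110101101011111010001100100010:
  s[0] = (1010101010101010101010101010101)·(0110101101011111010001100100010) mod 2 = 0+0+1+0+1+0+1+0+0+0+0+0+1+0+1+0+0+0+0+0+0+0+1+0+0+0+0+0+0+0+0 mod 2 = 0
  s[1] = (0110011001100110011001100110011)·(0110101101011111010001100100010) mod 2 = 0+1+1+0+0+0+1+0+0+1+0+0+0+1+1+0+0+1+0+0+0+1+1+0+0+1+0+0+0+1+0 mod 2 = 1
  s[2] = (0001111000011110000111100001111)·(0110101101011111010001100100010) mod 2 = 0+0+0+0+1+0+1+0+0+0+0+1+1+1+1+0+0+0+0+0+0+1+1+0+0+0+0+0+0+1+0 mod 2 = 1
  s[3] = (0000000111111110000000011111111)·(0110101101011111010001100100010) mod 2 = 0+0+0+0+0+0+0+1+0+1+0+1+1+1+1+0+0+0+0+0+0+0+0+0+0+1+0+0+0+1+0 mod 2 = 0
  s[4] = (0000000000000001111111111111111)·(0110101101011111010001100100010) mod 2 = 0+0+0+0+0+0+0+0+0+0+0+0+0+0+0+1+0+1+0+0+0+1+1+0+0+1+0+0+0+1+0 mod 2 = 0
Syndrome = 01100
Column 6 of H equals this syndrome → error at bit 6 (1-indexed).
Flip bit 6: 0110101101011111010001100100010 → 0110111101011111010001100100010
Extract data bits at positions {3,5,6,7,9,10,11,12,13,14,15,17,18,19,20,21,22,23,24,25,26,27,28,29,30,31}: 11110101111010001100100010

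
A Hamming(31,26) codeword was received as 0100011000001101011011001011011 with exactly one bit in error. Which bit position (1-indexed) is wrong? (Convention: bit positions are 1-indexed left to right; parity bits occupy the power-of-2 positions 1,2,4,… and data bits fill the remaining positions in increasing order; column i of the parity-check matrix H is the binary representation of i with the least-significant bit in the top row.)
Syndrome s = H · r^T (mod 2), r = 0100011000001101011011001011011:
  s[0] = (1010101010101010101010101010101)·(0100011000001101011011001011011) mod 2 = 0+0+0+0+0+0+1+0+0+0+0+0+1+0+0+0+0+0+1+0+1+0+0+0+1+0+1+0+0+0+1 mod 2 = 1
  s[1] = (0110011001100110011001100110011)·(0100011000001101011011001011011) mod 2 = 0+1+0+0+0+1+1+0+0+0+0+0+0+1+0+0+0+1+1+0+0+1+0+0+0+0+1+0+0+1+1 mod 2 = 0
  s[2] = (0001111000011110000111100001111)·(0100011000001101011011001011011) mod 2 = 0+0+0+0+0+1+1+0+0+0+0+0+1+1+0+0+0+0+0+0+1+1+0+0+0+0+0+1+0+1+1 mod 2 = 1
  s[3] = (0000000111111110000000011111111)·(0100011000001101011011001011011) mod 2 = 0+0+0+0+0+0+0+0+0+0+0+0+1+1+0+0+0+0+0+0+0+0+0+0+1+0+1+1+0+1+1 mod 2 = 1
  s[4] = (0000000000000001111111111111111)·(0100011000001101011011001011011) mod 2 = 0+0+0+0+0+0+0+0+0+0+0+0+0+0+0+1+0+1+1+0+1+1+0+0+1+0+1+1+0+1+1 mod 2 = 0
Syndrome = 10110
Column i of H is the binary representation of i, so the syndrome is the binary index of the flipped bit.
Read s = 10110 with s[0] as LSB: 1·2^0 + 0·2^1 + 1·2^2 + 1·2^3 + 0·2^4 = 13.
Error is at bit position 13.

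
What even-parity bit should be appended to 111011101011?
Sum of data bits: 1+1+1+0+1+1+1+0+1+0+1+1 = 9.
9 mod 2 = 1, so parity bit = 1.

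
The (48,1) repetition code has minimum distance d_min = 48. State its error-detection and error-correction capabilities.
Detection only: up to d_min − 1 = 47 errors.
Correction: up to ⌊(d_min − 1)/2⌋ = ⌊47/2⌋ = 23 errors.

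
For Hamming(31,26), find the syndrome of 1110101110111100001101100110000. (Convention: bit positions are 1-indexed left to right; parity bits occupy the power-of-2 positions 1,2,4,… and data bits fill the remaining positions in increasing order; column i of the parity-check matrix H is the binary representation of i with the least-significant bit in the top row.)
Syndrome s = H · r^T (mod 2), r = 1110101110111100001101100110000:
  s[0] = (1010101010101010101010101010101)·(1110101110111100001101100110000) mod 2 = 1+0+1+0+1+0+1+0+1+0+1+0+1+0+0+0+0+0+1+0+0+0+1+0+0+0+1+0+0+0+0 mod 2 = 0
  s[1] = (0110011001100110011001100110011)·(1110101110111100001101100110000) mod 2 = 0+1+1+0+0+0+1+0+0+0+1+0+0+1+0+0+0+0+1+0+0+1+1+0+0+1+1+0+0+0+0 mod 2 = 0
  s[2] = (0001111000011110000111100001111)·(1110101110111100001101100110000) mod 2 = 0+0+0+0+1+0+1+0+0+0+0+1+1+1+0+0+0+0+0+1+0+1+1+0+0+0+0+0+0+0+0 mod 2 = 0
  s[3] = (0000000111111110000000011111111)·(1110101110111100001101100110000) mod 2 = 0+0+0+0+0+0+0+1+1+0+1+1+1+1+0+0+0+0+0+0+0+0+0+0+0+1+1+0+0+0+0 mod 2 = 0
  s[4] = (0000000000000001111111111111111)·(1110101110111100001101100110000) mod 2 = 0+0+0+0+0+0+0+0+0+0+0+0+0+0+0+0+0+0+1+1+0+1+1+0+0+1+1+0+0+0+0 mod 2 = 0
Syndrome = 00000
s = 0: no error detected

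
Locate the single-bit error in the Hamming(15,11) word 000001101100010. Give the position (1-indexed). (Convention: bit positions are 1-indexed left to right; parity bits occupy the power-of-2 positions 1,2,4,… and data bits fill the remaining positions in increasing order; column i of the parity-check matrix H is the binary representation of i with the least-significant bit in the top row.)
Syndrome s = H · r^T (mod 2), r = 000001101100010:
  s[0] = (101010101010101)·(000001101100010) mod 2 = 0+0+0+0+0+0+1+0+1+0+0+0+0+0+0 mod 2 = 0
  s[1] = (011001100110011)·(000001101100010) mod 2 = 0+0+0+0+0+1+1+0+0+1+0+0+0+1+0 mod 2 = 0
  s[2] = (000111100001111)·(000001101100010) mod 2 = 0+0+0+0+0+1+1+0+0+0+0+0+0+1+0 mod 2 = 1
  s[3] = (000000011111111)·(000001101100010) mod 2 = 0+0+0+0+0+0+0+0+1+1+0+0+0+1+0 mod 2 = 1
Syndrome = 0011
Column i of H is the binary representation of i, so the syndrome is the binary index of the flipped bit.
Read s = 0011 with s[0] as LSB: 0·2^0 + 0·2^1 + 1·2^2 + 1·2^3 = 12.
Error is at bit position 12.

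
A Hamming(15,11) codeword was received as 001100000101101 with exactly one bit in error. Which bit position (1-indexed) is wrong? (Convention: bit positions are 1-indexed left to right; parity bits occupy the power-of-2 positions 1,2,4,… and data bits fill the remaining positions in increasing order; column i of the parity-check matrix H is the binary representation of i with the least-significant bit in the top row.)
Syndrome s = H · r^T (mod 2), r = 001100000101101:
  s[0] = (101010101010101)·(001100000101101) mod 2 = 0+0+1+0+0+0+0+0+0+0+0+0+1+0+1 mod 2 = 1
  s[1] = (011001100110011)·(001100000101101) mod 2 = 0+0+1+0+0+0+0+0+0+1+0+0+0+0+1 mod 2 = 1
  s[2] = (000111100001111)·(001100000101101) mod 2 = 0+0+0+1+0+0+0+0+0+0+0+1+1+0+1 mod 2 = 0
  s[3] = (000000011111111)·(001100000101101) mod 2 = 0+0+0+0+0+0+0+0+0+1+0+1+1+0+1 mod 2 = 0
Syndrome = 1100
Column i of H is the binary representation of i, so the syndrome is the binary index of the flipped bit.
Read s = 1100 with s[0] as LSB: 1·2^0 + 1·2^1 + 0·2^2 + 0·2^3 = 3.
Error is at bit position 3.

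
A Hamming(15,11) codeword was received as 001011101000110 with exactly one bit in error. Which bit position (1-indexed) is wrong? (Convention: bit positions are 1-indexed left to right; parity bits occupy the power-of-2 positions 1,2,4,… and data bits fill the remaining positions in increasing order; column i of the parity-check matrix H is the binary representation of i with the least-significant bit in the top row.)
Syndrome s = H · r^T (mod 2), r = 001011101000110:
  s[0] = (101010101010101)·(001011101000110) mod 2 = 0+0+1+0+1+0+1+0+1+0+0+0+1+0+0 mod 2 = 1
  s[1] = (011001100110011)·(001011101000110) mod 2 = 0+0+1+0+0+1+1+0+0+0+0+0+0+1+0 mod 2 = 0
  s[2] = (000111100001111)·(001011101000110) mod 2 = 0+0+0+0+1+1+1+0+0+0+0+0+1+1+0 mod 2 = 1
  s[3] = (000000011111111)·(001011101000110) mod 2 = 0+0+0+0+0+0+0+0+1+0+0+0+1+1+0 mod 2 = 1
Syndrome = 1011
Column i of H is the binary representation of i, so the syndrome is the binary index of the flipped bit.
Read s = 1011 with s[0] as LSB: 1·2^0 + 0·2^1 + 1·2^2 + 1·2^3 = 13.
Error is at bit position 13.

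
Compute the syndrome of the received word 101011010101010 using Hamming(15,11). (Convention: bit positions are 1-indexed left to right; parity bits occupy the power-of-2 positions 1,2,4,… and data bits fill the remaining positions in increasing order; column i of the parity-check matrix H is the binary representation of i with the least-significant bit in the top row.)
Syndrome s = H · r^T (mod 2), r = 101011010101010:
  s[0] = (101010101010101)·(101011010101010) mod 2 = 1+0+1+0+1+0+0+0+0+0+0+0+0+0+0 mod 2 = 1
  s[1] = (011001100110011)·(101011010101010) mod 2 = 0+0+1+0+0+1+0+0+0+1+0+0+0+1+0 mod 2 = 0
  s[2] = (000111100001111)·(101011010101010) mod 2 = 0+0+0+0+1+1+0+0+0+0+0+1+0+1+0 mod 2 = 0
  s[3] = (000000011111111)·(101011010101010) mod 2 = 0+0+0+0+0+0+0+1+0+1+0+1+0+1+0 mod 2 = 0
Syndrome = 1000
Non-zero syndrome: error at position 1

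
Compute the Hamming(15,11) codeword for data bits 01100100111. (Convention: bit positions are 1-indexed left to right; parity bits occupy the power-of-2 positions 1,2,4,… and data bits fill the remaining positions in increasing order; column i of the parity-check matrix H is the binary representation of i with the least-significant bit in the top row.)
Codeword c = d · G (mod 2), d = 01100100111:
  c[0] = d·G[:,0] = (01100100111)·(11011010101) mod 2 = 0+1+0+0+0+0+0+0+1+0+1 mod 2 = 1
  c[1] = d·G[:,1] = (01100100111)·(10110110011) mod 2 = 0+0+1+0+0+1+0+0+0+1+1 mod 2 = 0
  c[2] = d·G[:,2] = (01100100111)·(10000000000) mod 2 = 0+0+0+0+0+0+0+0+0+0+0 mod 2 = 0
  c[3] = d·G[:,3] = (01100100111)·(01110001111) mod 2 = 0+1+1+0+0+0+0+0+1+1+1 mod 2 = 1
  c[4] = d·G[:,4] = (01100100111)·(01000000000) mod 2 = 0+1+0+0+0+0+0+0+0+0+0 mod 2 = 1
  c[5] = d·G[:,5] = (01100100111)·(00100000000) mod 2 = 0+0+1+0+0+0+0+0+0+0+0 mod 2 = 1
  c[6] = d·G[:,6] = (01100100111)·(00010000000) mod 2 = 0+0+0+0+0+0+0+0+0+0+0 mod 2 = 0
  c[7] = d·G[:,7] = (01100100111)·(00001111111) mod 2 = 0+0+0+0+0+1+0+0+1+1+1 mod 2 = 0
  c[8] = d·G[:,8] = (01100100111)·(00001000000) mod 2 = 0+0+0+0+0+0+0+0+0+0+0 mod 2 = 0
  c[9] = d·G[:,9] = (01100100111)·(00000100000) mod 2 = 0+0+0+0+0+1+0+0+0+0+0 mod 2 = 1
  c[10] = d·G[:,10] = (01100100111)·(00000010000) mod 2 = 0+0+0+0+0+0+0+0+0+0+0 mod 2 = 0
  c[11] = d·G[:,11] = (01100100111)·(00000001000) mod 2 = 0+0+0+0+0+0+0+0+0+0+0 mod 2 = 0
  c[12] = d·G[:,12] = (01100100111)·(00000000100) mod 2 = 0+0+0+0+0+0+0+0+1+0+0 mod 2 = 1
  c[13] = d·G[:,13] = (01100100111)·(00000000010) mod 2 = 0+0+0+0+0+0+0+0+0+1+0 mod 2 = 1
  c[14] = d·G[:,14] = (01100100111)·(00000000001) mod 2 = 0+0+0+0+0+0+0+0+0+0+1 mod 2 = 1
Codeword = 100111000100111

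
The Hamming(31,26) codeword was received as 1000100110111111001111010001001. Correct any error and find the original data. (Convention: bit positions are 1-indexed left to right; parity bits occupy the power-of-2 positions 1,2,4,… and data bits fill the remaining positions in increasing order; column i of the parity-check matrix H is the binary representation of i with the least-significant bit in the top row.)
Syndrome s = H · r^T (mod 2), r = 1000100110111111001111010001001:
  s[0] = (1010101010101010101010101010101)·(1000100110111111001111010001001) mod 2 = 1+0+0+0+1+0+0+0+1+0+1+0+1+0+1+0+0+0+1+0+1+0+0+0+0+0+0+0+0+0+1 mod 2 = 1
  s[1] = (0110011001100110011001100110011)·(1000100110111111001111010001001) mod 2 = 0+0+0+0+0+0+0+0+0+0+1+0+0+1+1+0+0+0+1+0+0+1+0+0+0+0+0+0+0+0+1 mod 2 = 0
  s[2] = (0001111000011110000111100001111)·(1000100110111111001111010001001) mod 2 = 0+0+0+0+1+0+0+0+0+0+0+1+1+1+1+0+0+0+0+1+1+1+0+0+0+0+0+1+0+0+1 mod 2 = 0
  s[3] = (0000000111111110000000011111111)·(1000100110111111001111010001001) mod 2 = 0+0+0+0+0+0+0+1+1+0+1+1+1+1+1+0+0+0+0+0+0+0+0+1+0+0+0+1+0+0+1 mod 2 = 0
  s[4] = (0000000000000001111111111111111)·(1000100110111111001111010001001) mod 2 = 0+0+0+0+0+0+0+0+0+0+0+0+0+0+0+1+0+0+1+1+1+1+0+1+0+0+0+1+0+0+1 mod 2 = 0
Syndrome = 10000
Column 1 of H equals this syndrome → error at bit 1 (1-indexed).
Flip bit 1: 1000100110111111001111010001001 → 0000100110111111001111010001001
Extract data bits at positions {3,5,6,7,9,10,11,12,13,14,15,17,18,19,20,21,22,23,24,25,26,27,28,29,30,31}: 01001011111001111010001001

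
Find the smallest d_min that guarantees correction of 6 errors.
Correcting t errors requires d_min ≥ 2t + 1 = 2·6 + 1 = 13.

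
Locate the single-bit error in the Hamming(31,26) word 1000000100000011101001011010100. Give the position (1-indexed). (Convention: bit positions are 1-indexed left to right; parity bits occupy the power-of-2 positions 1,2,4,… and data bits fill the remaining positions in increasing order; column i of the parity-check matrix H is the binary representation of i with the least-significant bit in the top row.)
Syndrome s = H · r^T (mod 2), r = 1000000100000011101001011010100:
  s[0] = (1010101010101010101010101010101)·(1000000100000011101001011010100) mod 2 = 1+0+0+0+0+0+0+0+0+0+0+0+0+0+1+0+1+0+1+0+0+0+0+0+1+0+1+0+1+0+0 mod 2 = 1
  s[1] = (0110011001100110011001100110011)·(1000000100000011101001011010100) mod 2 = 0+0+0+0+0+0+0+0+0+0+0+0+0+0+1+0+0+0+1+0+0+1+0+0+0+0+1+0+0+0+0 mod 2 = 0
  s[2] = (0001111000011110000111100001111)·(1000000100000011101001011010100) mod 2 = 0+0+0+0+0+0+0+0+0+0+0+0+0+0+1+0+0+0+0+0+0+1+0+0+0+0+0+0+1+0+0 mod 2 = 1
  s[3] = (0000000111111110000000011111111)·(1000000100000011101001011010100) mod 2 = 0+0+0+0+0+0+0+1+0+0+0+0+0+0+1+0+0+0+0+0+0+0+0+1+1+0+1+0+1+0+0 mod 2 = 0
  s[4] = (0000000000000001111111111111111)·(1000000100000011101001011010100) mod 2 = 0+0+0+0+0+0+0+0+0+0+0+0+0+0+0+1+1+0+1+0+0+1+0+1+1+0+1+0+1+0+0 mod 2 = 0
Syndrome = 10100
Column i of H is the binary representation of i, so the syndrome is the binary index of the flipped bit.
Read s = 10100 with s[0] as LSB: 1·2^0 + 0·2^1 + 1·2^2 + 0·2^3 + 0·2^4 = 5.
Error is at bit position 5.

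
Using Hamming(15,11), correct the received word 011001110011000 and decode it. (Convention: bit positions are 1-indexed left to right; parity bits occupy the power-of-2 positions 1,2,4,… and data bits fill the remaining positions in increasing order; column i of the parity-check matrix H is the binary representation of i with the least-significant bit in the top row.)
Syndrome s = H · r^T (mod 2), r = 011001110011000:
  s[0] = (101010101010101)·(011001110011000) mod 2 = 0+0+1+0+0+0+1+0+0+0+1+0+0+0+0 mod 2 = 1
  s[1] = (011001100110011)·(011001110011000) mod 2 = 0+1+1+0+0+1+1+0+0+0+1+0+0+0+0 mod 2 = 1
  s[2] = (000111100001111)·(011001110011000) mod 2 = 0+0+0+0+0+1+1+0+0+0+0+1+0+0+0 mod 2 = 1
  s[3] = (000000011111111)·(011001110011000) mod 2 = 0+0+0+0+0+0+0+1+0+0+1+1+0+0+0 mod 2 = 1
Syndrome = 1111
Column 15 of H equals this syndrome → error at bit 15 (1-indexed).
Flip bit 15: 011001110011000 → 011001110011001
Extract data bits at positions {3,5,6,7,9,10,11,12,13,14,15}: 10110011001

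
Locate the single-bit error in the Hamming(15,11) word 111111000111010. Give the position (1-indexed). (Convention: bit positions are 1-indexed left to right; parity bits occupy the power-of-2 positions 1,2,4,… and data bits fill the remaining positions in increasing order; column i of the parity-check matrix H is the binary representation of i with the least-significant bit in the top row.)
Syndrome s = H · r^T (mod 2), r = 111111000111010:
  s[0] = (101010101010101)·(111111000111010) mod 2 = 1+0+1+0+1+0+0+0+0+0+1+0+0+0+0 mod 2 = 0
  s[1] = (011001100110011)·(111111000111010) mod 2 = 0+1+1+0+0+1+0+0+0+1+1+0+0+1+0 mod 2 = 0
  s[2] = (000111100001111)·(111111000111010) mod 2 = 0+0+0+1+1+1+0+0+0+0+0+1+0+1+0 mod 2 = 1
  s[3] = (000000011111111)·(111111000111010) mod 2 = 0+0+0+0+0+0+0+0+0+1+1+1+0+1+0 mod 2 = 0
Syndrome = 0010
Column i of H is the binary representation of i, so the syndrome is the binary index of the flipped bit.
Read s = 0010 with s[0] as LSB: 0·2^0 + 0·2^1 + 1·2^2 + 0·2^3 = 4.
Error is at bit position 4.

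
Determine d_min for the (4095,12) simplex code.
d_min = 2048 (every nonzero codeword of the simplex code S_12 has weight 2^(r−1) = 2048).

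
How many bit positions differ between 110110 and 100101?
XOR = 010011, count of 1s = 3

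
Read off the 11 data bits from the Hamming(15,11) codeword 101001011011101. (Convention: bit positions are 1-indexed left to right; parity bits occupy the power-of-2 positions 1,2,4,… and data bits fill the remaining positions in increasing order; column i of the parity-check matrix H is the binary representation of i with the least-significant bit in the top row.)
Parity bits occupy power-of-2 positions; data bits are at positions {3,5,6,7,9,10,11,12,13,14,15} (1-indexed).
Extract: c[3]=1 c[5]=0 c[6]=1 c[7]=0 c[9]=1 c[10]=0 c[11]=1 c[12]=1 c[13]=1 c[14]=0 c[15]=1
Data = 10101011101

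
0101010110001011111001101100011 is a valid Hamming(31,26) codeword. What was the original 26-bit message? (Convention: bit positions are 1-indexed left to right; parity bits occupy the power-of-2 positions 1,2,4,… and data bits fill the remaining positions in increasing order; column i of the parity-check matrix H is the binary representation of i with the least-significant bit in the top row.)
Parity bits occupy power-of-2 positions; data bits are at positions {3,5,6,7,9,10,11,12,13,14,15,17,18,19,20,21,22,23,24,25,26,27,28,29,30,31} (1-indexed).
Extract: c[3]=0 c[5]=0 c[6]=1 c[7]=0 c[9]=1 c[10]=0 c[11]=0 c[12]=0 c[13]=1 c[14]=0 c[15]=1 c[17]=1 c[18]=1 c[19]=1 c[20]=0 c[21]=0 c[22]=1 c[23]=1 c[24]=0 c[25]=1 c[26]=1 c[27]=0 c[28]=0 c[29]=0 c[30]=1 c[31]=1
Data = 00101000101111001101100011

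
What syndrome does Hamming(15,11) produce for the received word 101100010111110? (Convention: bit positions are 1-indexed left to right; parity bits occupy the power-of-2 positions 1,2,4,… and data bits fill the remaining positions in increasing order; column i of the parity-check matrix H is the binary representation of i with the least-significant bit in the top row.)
Syndrome s = H · r^T (mod 2), r = 101100010111110:
  s[0] = (101010101010101)·(101100010111110) mod 2 = 1+0+1+0+0+0+0+0+0+0+1+0+1+0+0 mod 2 = 0
  s[1] = (011001100110011)·(101100010111110) mod 2 = 0+0+1+0+0+0+0+0+0+1+1+0+0+1+0 mod 2 = 0
  s[2] = (000111100001111)·(101100010111110) mod 2 = 0+0+0+1+0+0+0+0+0+0+0+1+1+1+0 mod 2 = 0
  s[3] = (000000011111111)·(101100010111110) mod 2 = 0+0+0+0+0+0+0+1+0+1+1+1+1+1+0 mod 2 = 0
Syndrome = 0000
s = 0: no error detected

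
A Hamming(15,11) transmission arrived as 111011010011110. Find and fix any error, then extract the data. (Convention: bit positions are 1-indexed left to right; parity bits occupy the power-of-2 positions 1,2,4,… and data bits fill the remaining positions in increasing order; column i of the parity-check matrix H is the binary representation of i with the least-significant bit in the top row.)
Syndrome s = H · r^T (mod 2), r = 111011010011110:
  s[0] = (101010101010101)·(111011010011110) mod 2 = 1+0+1+0+1+0+0+0+0+0+1+0+1+0+0 mod 2 = 1
  s[1] = (011001100110011)·(111011010011110) mod 2 = 0+1+1+0+0+1+0+0+0+0+1+0+0+1+0 mod 2 = 1
  s[2] = (000111100001111)·(111011010011110) mod 2 = 0+0+0+0+1+1+0+0+0+0+0+1+1+1+0 mod 2 = 1
  s[3] = (000000011111111)·(111011010011110) mod 2 = 0+0+0+0+0+0+0+1+0+0+1+1+1+1+0 mod 2 = 1
Syndrome = 1111
Column 15 of H equals this syndrome → error at bit 15 (1-indexed).
Flip bit 15: 111011010011110 → 111011010011111
Extract data bits at positions {3,5,6,7,9,10,11,12,13,14,15}: 11100011111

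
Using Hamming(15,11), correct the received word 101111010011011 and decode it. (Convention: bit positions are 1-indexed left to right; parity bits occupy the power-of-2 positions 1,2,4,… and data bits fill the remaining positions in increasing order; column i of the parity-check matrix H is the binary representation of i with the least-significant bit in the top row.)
Syndrome s = H · r^T (mod 2), r = 101111010011011:
  s[0] = (101010101010101)·(101111010011011) mod 2 = 1+0+1+0+1+0+0+0+0+0+1+0+0+0+1 mod 2 = 1
  s[1] = (011001100110011)·(101111010011011) mod 2 = 0+0+1+0+0+1+0+0+0+0+1+0+0+1+1 mod 2 = 1
  s[2] = (000111100001111)·(101111010011011) mod 2 = 0+0+0+1+1+1+0+0+0+0+0+1+0+1+1 mod 2 = 0
  s[3] = (000000011111111)·(101111010011011) mod 2 = 0+0+0+0+0+0+0+1+0+0+1+1+0+1+1 mod 2 = 1
Syndrome = 1101
Column 11 of H equals this syndrome → error at bit 11 (1-indexed).
Flip bit 11: 101111010011011 → 101111010001011
Extract data bits at positions {3,5,6,7,9,10,11,12,13,14,15}: 11100001011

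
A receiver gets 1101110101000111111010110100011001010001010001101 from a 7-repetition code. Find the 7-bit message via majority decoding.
Split into 7-bit blocks and majority-vote each:
  block 1 = 1101110: 5 ones, 2 zeros → 1
  block 2 = 1010001: 3 ones, 4 zeros → 0
  block 3 = 1111101: 6 ones, 1 zeros → 1
  block 4 = 0110100: 3 ones, 4 zeros → 0
  block 5 = 0110010: 3 ones, 4 zeros → 0
  block 6 = 1000101: 3 ones, 4 zeros → 0
  block 7 = 0001101: 3 ones, 4 zeros → 0
Decoded = 1010000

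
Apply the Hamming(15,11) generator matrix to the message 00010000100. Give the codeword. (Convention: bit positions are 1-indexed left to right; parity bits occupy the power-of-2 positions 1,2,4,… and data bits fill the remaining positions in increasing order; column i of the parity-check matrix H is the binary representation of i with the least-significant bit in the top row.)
Codeword c = d · G (mod 2), d = 00010000100:
  c[0] = d·G[:,0] = (00010000100)·(11011010101) mod 2 = 0+0+0+1+0+0+0+0+1+0+0 mod 2 = 0
  c[1] = d·G[:,1] = (00010000100)·(10110110011) mod 2 = 0+0+0+1+0+0+0+0+0+0+0 mod 2 = 1
  c[2] = d·G[:,2] = (00010000100)·(10000000000) mod 2 = 0+0+0+0+0+0+0+0+0+0+0 mod 2 = 0
  c[3] = d·G[:,3] = (00010000100)·(01110001111) mod 2 = 0+0+0+1+0+0+0+0+1+0+0 mod 2 = 0
  c[4] = d·G[:,4] = (00010000100)·(01000000000) mod 2 = 0+0+0+0+0+0+0+0+0+0+0 mod 2 = 0
  c[5] = d·G[:,5] = (00010000100)·(00100000000) mod 2 = 0+0+0+0+0+0+0+0+0+0+0 mod 2 = 0
  c[6] = d·G[:,6] = (00010000100)·(00010000000) mod 2 = 0+0+0+1+0+0+0+0+0+0+0 mod 2 = 1
  c[7] = d·G[:,7] = (00010000100)·(00001111111) mod 2 = 0+0+0+0+0+0+0+0+1+0+0 mod 2 = 1
  c[8] = d·G[:,8] = (00010000100)·(00001000000) mod 2 = 0+0+0+0+0+0+0+0+0+0+0 mod 2 = 0
  c[9] = d·G[:,9] = (00010000100)·(00000100000) mod 2 = 0+0+0+0+0+0+0+0+0+0+0 mod 2 = 0
  c[10] = d·G[:,10] = (00010000100)·(00000010000) mod 2 = 0+0+0+0+0+0+0+0+0+0+0 mod 2 = 0
  c[11] = d·G[:,11] = (00010000100)·(00000001000) mod 2 = 0+0+0+0+0+0+0+0+0+0+0 mod 2 = 0
  c[12] = d·G[:,12] = (00010000100)·(00000000100) mod 2 = 0+0+0+0+0+0+0+0+1+0+0 mod 2 = 1
  c[13] = d·G[:,13] = (00010000100)·(00000000010) mod 2 = 0+0+0+0+0+0+0+0+0+0+0 mod 2 = 0
  c[14] = d·G[:,14] = (00010000100)·(00000000001) mod 2 = 0+0+0+0+0+0+0+0+0+0+0 mod 2 = 0
Codeword = 010000110000100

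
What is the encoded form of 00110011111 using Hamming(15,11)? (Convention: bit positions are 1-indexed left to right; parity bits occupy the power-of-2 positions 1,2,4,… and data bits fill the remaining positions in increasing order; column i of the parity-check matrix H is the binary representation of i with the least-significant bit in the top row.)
Codeword c = d · G (mod 2), d = 00110011111:
  c[0] = d·G[:,0] = (00110011111)·(11011010101) mod 2 = 0+0+0+1+0+0+1+0+1+0+1 mod 2 = 0
  c[1] = d·G[:,1] = (00110011111)·(10110110011) mod 2 = 0+0+1+1+0+0+1+0+0+1+1 mod 2 = 1
  c[2] = d·G[:,2] = (00110011111)·(10000000000) mod 2 = 0+0+0+0+0+0+0+0+0+0+0 mod 2 = 0
  c[3] = d·G[:,3] = (00110011111)·(01110001111) mod 2 = 0+0+1+1+0+0+0+1+1+1+1 mod 2 = 0
  c[4] = d·G[:,4] = (00110011111)·(01000000000) mod 2 = 0+0+0+0+0+0+0+0+0+0+0 mod 2 = 0
  c[5] = d·G[:,5] = (00110011111)·(00100000000) mod 2 = 0+0+1+0+0+0+0+0+0+0+0 mod 2 = 1
  c[6] = d·G[:,6] = (00110011111)·(00010000000) mod 2 = 0+0+0+1+0+0+0+0+0+0+0 mod 2 = 1
  c[7] = d·G[:,7] = (00110011111)·(00001111111) mod 2 = 0+0+0+0+0+0+1+1+1+1+1 mod 2 = 1
  c[8] = d·G[:,8] = (00110011111)·(00001000000) mod 2 = 0+0+0+0+0+0+0+0+0+0+0 mod 2 = 0
  c[9] = d·G[:,9] = (00110011111)·(00000100000) mod 2 = 0+0+0+0+0+0+0+0+0+0+0 mod 2 = 0
  c[10] = d·G[:,10] = (00110011111)·(00000010000) mod 2 = 0+0+0+0+0+0+1+0+0+0+0 mod 2 = 1
  c[11] = d·G[:,11] = (00110011111)·(00000001000) mod 2 = 0+0+0+0+0+0+0+1+0+0+0 mod 2 = 1
  c[12] = d·G[:,12] = (00110011111)·(00000000100) mod 2 = 0+0+0+0+0+0+0+0+1+0+0 mod 2 = 1
  c[13] = d·G[:,13] = (00110011111)·(00000000010) mod 2 = 0+0+0+0+0+0+0+0+0+1+0 mod 2 = 1
  c[14] = d·G[:,14] = (00110011111)·(00000000001) mod 2 = 0+0+0+0+0+0+0+0+0+0+1 mod 2 = 1
Codeword = 010001110011111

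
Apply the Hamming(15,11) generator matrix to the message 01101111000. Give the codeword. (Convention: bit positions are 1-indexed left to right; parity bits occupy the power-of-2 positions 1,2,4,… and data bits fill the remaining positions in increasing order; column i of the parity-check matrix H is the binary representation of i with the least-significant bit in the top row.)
Codeword c = d · G (mod 2), d = 01101111000:
  c[0] = d·G[:,0] = (01101111000)·(11011010101) mod 2 = 0+1+0+0+1+0+1+0+0+0+0 mod 2 = 1
  c[1] = d·G[:,1] = (01101111000)·(10110110011) mod 2 = 0+0+1+0+0+1+1+0+0+0+0 mod 2 = 1
  c[2] = d·G[:,2] = (01101111000)·(10000000000) mod 2 = 0+0+0+0+0+0+0+0+0+0+0 mod 2 = 0
  c[3] = d·G[:,3] = (01101111000)·(01110001111) mod 2 = 0+1+1+0+0+0+0+1+0+0+0 mod 2 = 1
  c[4] = d·G[:,4] = (01101111000)·(01000000000) mod 2 = 0+1+0+0+0+0+0+0+0+0+0 mod 2 = 1
  c[5] = d·G[:,5] = (01101111000)·(00100000000) mod 2 = 0+0+1+0+0+0+0+0+0+0+0 mod 2 = 1
  c[6] = d·G[:,6] = (01101111000)·(00010000000) mod 2 = 0+0+0+0+0+0+0+0+0+0+0 mod 2 = 0
  c[7] = d·G[:,7] = (01101111000)·(00001111111) mod 2 = 0+0+0+0+1+1+1+1+0+0+0 mod 2 = 0
  c[8] = d·G[:,8] = (01101111000)·(00001000000) mod 2 = 0+0+0+0+1+0+0+0+0+0+0 mod 2 = 1
  c[9] = d·G[:,9] = (01101111000)·(00000100000) mod 2 = 0+0+0+0+0+1+0+0+0+0+0 mod 2 = 1
  c[10] = d·G[:,10] = (01101111000)·(00000010000) mod 2 = 0+0+0+0+0+0+1+0+0+0+0 mod 2 = 1
  c[11] = d·G[:,11] = (01101111000)·(00000001000) mod 2 = 0+0+0+0+0+0+0+1+0+0+0 mod 2 = 1
  c[12] = d·G[:,12] = (01101111000)·(00000000100) mod 2 = 0+0+0+0+0+0+0+0+0+0+0 mod 2 = 0
  c[13] = d·G[:,13] = (01101111000)·(00000000010) mod 2 = 0+0+0+0+0+0+0+0+0+0+0 mod 2 = 0
  c[14] = d·G[:,14] = (01101111000)·(00000000001) mod 2 = 0+0+0+0+0+0+0+0+0+0+0 mod 2 = 0
Codeword = 110111001111000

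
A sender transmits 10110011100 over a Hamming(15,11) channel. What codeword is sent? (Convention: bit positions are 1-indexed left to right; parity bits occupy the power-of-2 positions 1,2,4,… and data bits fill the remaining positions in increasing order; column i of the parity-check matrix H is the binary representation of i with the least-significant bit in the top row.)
Codeword c = d · G (mod 2), d = 10110011100:
  c[0] = d·G[:,0] = (10110011100)·(11011010101) mod 2 = 1+0+0+1+0+0+1+0+1+0+0 mod 2 = 0
  c[1] = d·G[:,1] = (10110011100)·(10110110011) mod 2 = 1+0+1+1+0+0+1+0+0+0+0 mod 2 = 0
  c[2] = d·G[:,2] = (10110011100)·(10000000000) mod 2 = 1+0+0+0+0+0+0+0+0+0+0 mod 2 = 1
  c[3] = d·G[:,3] = (10110011100)·(01110001111) mod 2 = 0+0+1+1+0+0+0+1+1+0+0 mod 2 = 0
  c[4] = d·G[:,4] = (10110011100)·(01000000000) mod 2 = 0+0+0+0+0+0+0+0+0+0+0 mod 2 = 0
  c[5] = d·G[:,5] = (10110011100)·(00100000000) mod 2 = 0+0+1+0+0+0+0+0+0+0+0 mod 2 = 1
  c[6] = d·G[:,6] = (10110011100)·(00010000000) mod 2 = 0+0+0+1+0+0+0+0+0+0+0 mod 2 = 1
  c[7] = d·G[:,7] = (10110011100)·(00001111111) mod 2 = 0+0+0+0+0+0+1+1+1+0+0 mod 2 = 1
  c[8] = d·G[:,8] = (10110011100)·(00001000000) mod 2 = 0+0+0+0+0+0+0+0+0+0+0 mod 2 = 0
  c[9] = d·G[:,9] = (10110011100)·(00000100000) mod 2 = 0+0+0+0+0+0+0+0+0+0+0 mod 2 = 0
  c[10] = d·G[:,10] = (10110011100)·(00000010000) mod 2 = 0+0+0+0+0+0+1+0+0+0+0 mod 2 = 1
  c[11] = d·G[:,11] = (10110011100)·(00000001000) mod 2 = 0+0+0+0+0+0+0+1+0+0+0 mod 2 = 1
  c[12] = d·G[:,12] = (10110011100)·(00000000100) mod 2 = 0+0+0+0+0+0+0+0+1+0+0 mod 2 = 1
  c[13] = d·G[:,13] = (10110011100)·(00000000010) mod 2 = 0+0+0+0+0+0+0+0+0+0+0 mod 2 = 0
  c[14] = d·G[:,14] = (10110011100)·(00000000001) mod 2 = 0+0+0+0+0+0+0+0+0+0+0 mod 2 = 0
Codeword = 001001110011100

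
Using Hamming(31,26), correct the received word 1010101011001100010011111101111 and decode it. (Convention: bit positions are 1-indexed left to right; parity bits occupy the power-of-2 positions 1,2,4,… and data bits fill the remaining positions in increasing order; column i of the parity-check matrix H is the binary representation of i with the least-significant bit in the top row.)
Syndrome s = H · r^T (mod 2), r = 1010101011001100010011111101111:
  s[0] = (1010101010101010101010101010101)·(1010101011001100010011111101111) mod 2 = 1+0+1+0+1+0+1+0+1+0+0+0+1+0+0+0+0+0+0+0+1+0+1+0+1+0+0+0+1+0+1 mod 2 = 1
  s[1] = (0110011001100110011001100110011)·(1010101011001100010011111101111) mod 2 = 0+0+1+0+0+0+1+0+0+1+0+0+0+1+0+0+0+1+0+0+0+1+1+0+0+1+0+0+0+1+1 mod 2 = 0
  s[2] = (0001111000011110000111100001111)·(1010101011001100010011111101111) mod 2 = 0+0+0+0+1+0+1+0+0+0+0+0+1+1+0+0+0+0+0+0+1+1+1+0+0+0+0+1+1+1+1 mod 2 = 1
  s[3] = (0000000111111110000000011111111)·(1010101011001100010011111101111) mod 2 = 0+0+0+0+0+0+0+0+1+1+0+0+1+1+0+0+0+0+0+0+0+0+0+1+1+1+0+1+1+1+1 mod 2 = 1
  s[4] = (0000000000000001111111111111111)·(1010101011001100010011111101111) mod 2 = 0+0+0+0+0+0+0+0+0+0+0+0+0+0+0+0+0+1+0+0+1+1+1+1+1+1+0+1+1+1+1 mod 2 = 1
Syndrome = 10111
Column 29 of H equals this syndrome → error at bit 29 (1-indexed).
Flip bit 29: 1010101011001100010011111101111 → 1010101011001100010011111101011
Extract data bits at positions {3,5,6,7,9,10,11,12,13,14,15,17,18,19,20,21,22,23,24,25,26,27,28,29,30,31}: 11011100110010011111101011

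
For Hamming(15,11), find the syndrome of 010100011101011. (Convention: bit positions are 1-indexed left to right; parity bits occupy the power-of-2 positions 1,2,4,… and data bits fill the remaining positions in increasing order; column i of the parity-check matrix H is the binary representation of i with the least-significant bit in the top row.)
Syndrome s = H · r^T (mod 2), r = 010100011101011:
  s[0] = (101010101010101)·(010100011101011) mod 2 = 0+0+0+0+0+0+0+0+1+0+0+0+0+0+1 mod 2 = 0
  s[1] = (011001100110011)·(010100011101011) mod 2 = 0+1+0+0+0+0+0+0+0+1+0+0+0+1+1 mod 2 = 0
  s[2] = (000111100001111)·(010100011101011) mod 2 = 0+0+0+1+0+0+0+0+0+0+0+1+0+1+1 mod 2 = 0
  s[3] = (000000011111111)·(010100011101011) mod 2 = 0+0+0+0+0+0+0+1+1+1+0+1+0+1+1 mod 2 = 0
Syndrome = 0000
s = 0: no error detected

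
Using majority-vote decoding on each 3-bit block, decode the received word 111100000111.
Split into 3-bit blocks and majority-vote each:
  block 1 = 111: 3 ones, 0 zeros → 1
  block 2 = 100: 1 ones, 2 zeros → 0
  block 3 = 000: 0 ones, 3 zeros → 0
  block 4 = 111: 3 ones, 0 zeros → 1
Decoded = 1001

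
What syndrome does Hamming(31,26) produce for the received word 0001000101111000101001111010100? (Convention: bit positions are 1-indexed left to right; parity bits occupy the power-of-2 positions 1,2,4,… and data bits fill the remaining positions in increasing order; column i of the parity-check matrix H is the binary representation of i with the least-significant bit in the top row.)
Syndrome s = H · r^T (mod 2), r = 0001000101111000101001111010100:
  s[0] = (1010101010101010101010101010101)·(0001000101111000101001111010100) mod 2 = 0+0+0+0+0+0+0+0+0+0+1+0+1+0+0+0+1+0+1+0+0+0+1+0+1+0+1+0+1+0+0 mod 2 = 0
  s[1] = (0110011001100110011001100110011)·(0001000101111000101001111010100) mod 2 = 0+0+0+0+0+0+0+0+0+1+1+0+0+0+0+0+0+0+1+0+0+1+1+0+0+0+1+0+0+0+0 mod 2 = 0
  s[2] = (0001111000011110000111100001111)·(0001000101111000101001111010100) mod 2 = 0+0+0+1+0+0+0+0+0+0+0+1+1+0+0+0+0+0+0+0+0+1+1+0+0+0+0+0+1+0+0 mod 2 = 0
  s[3] = (0000000111111110000000011111111)·(0001000101111000101001111010100) mod 2 = 0+0+0+0+0+0+0+1+0+1+1+1+1+0+0+0+0+0+0+0+0+0+0+1+1+0+1+0+1+0+0 mod 2 = 1
  s[4] = (0000000000000001111111111111111)·(0001000101111000101001111010100) mod 2 = 0+0+0+0+0+0+0+0+0+0+0+0+0+0+0+0+1+0+1+0+0+1+1+1+1+0+1+0+1+0+0 mod 2 = 0
Syndrome = 00010
Non-zero syndrome: error at position 8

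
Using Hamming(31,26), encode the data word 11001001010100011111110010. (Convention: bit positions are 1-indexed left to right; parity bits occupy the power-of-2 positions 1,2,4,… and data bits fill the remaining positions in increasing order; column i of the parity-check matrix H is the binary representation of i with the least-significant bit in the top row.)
Codeword c = d · G (mod 2), d = 11001001010100011111110010:
  c[0] = d·G[:,0] = (11001001010100011111110010)·(11011010101101010101010101) mod 2 = 1+1+0+0+1+0+0+0+0+0+0+1+0+0+0+1+0+1+0+1+0+1+0+0+0+0 mod 2 = 0
  c[1] = d·G[:,1] = (11001001010100011111110010)·(10110110011011001100110011) mod 2 = 1+0+0+0+0+0+0+0+0+1+0+0+0+0+0+0+1+1+0+0+1+1+0+0+1+0 mod 2 = 1
  c[2] = d·G[:,2] = (11001001010100011111110010)·(10000000000000000000000000) mod 2 = 1+0+0+0+0+0+0+0+0+0+0+0+0+0+0+0+0+0+0+0+0+0+0+0+0+0 mod 2 = 1
  c[3] = d·G[:,3] = (11001001010100011111110010)·(01110001111000111100001111) mod 2 = 0+1+0+0+0+0+0+1+0+1+0+0+0+0+0+1+1+1+0+0+0+0+0+0+1+0 mod 2 = 1
  c[4] = d·G[:,4] = (11001001010100011111110010)·(01000000000000000000000000) mod 2 = 0+1+0+0+0+0+0+0+0+0+0+0+0+0+0+0+0+0+0+0+0+0+0+0+0+0 mod 2 = 1
  c[5] = d·G[:,5] = (11001001010100011111110010)·(00100000000000000000000000) mod 2 = 0+0+0+0+0+0+0+0+0+0+0+0+0+0+0+0+0+0+0+0+0+0+0+0+0+0 mod 2 = 0
  c[6] = d·G[:,6] = (11001001010100011111110010)·(00010000000000000000000000) mod 2 = 0+0+0+0+0+0+0+0+0+0+0+0+0+0+0+0+0+0+0+0+0+0+0+0+0+0 mod 2 = 0
  c[7] = d·G[:,7] = (11001001010100011111110010)·(00001111111000000011111111) mod 2 = 0+0+0+0+1+0+0+1+0+1+0+0+0+0+0+0+0+0+1+1+1+1+0+0+1+0 mod 2 = 0
  c[8] = d·G[:,8] = (11001001010100011111110010)·(00001000000000000000000000) mod 2 = 0+0+0+0+1+0+0+0+0+0+0+0+0+0+0+0+0+0+0+0+0+0+0+0+0+0 mod 2 = 1
  c[9] = d·G[:,9] = (11001001010100011111110010)·(00000100000000000000000000) mod 2 = 0+0+0+0+0+0+0+0+0+0+0+0+0+0+0+0+0+0+0+0+0+0+0+0+0+0 mod 2 = 0
  c[10] = d·G[:,10] = (11001001010100011111110010)·(00000010000000000000000000) mod 2 = 0+0+0+0+0+0+0+0+0+0+0+0+0+0+0+0+0+0+0+0+0+0+0+0+0+0 mod 2 = 0
  c[11] = d·G[:,11] = (11001001010100011111110010)·(00000001000000000000000000) mod 2 = 0+0+0+0+0+0+0+1+0+0+0+0+0+0+0+0+0+0+0+0+0+0+0+0+0+0 mod 2 = 1
  c[12] = d·G[:,12] = (11001001010100011111110010)·(00000000100000000000000000) mod 2 = 0+0+0+0+0+0+0+0+0+0+0+0+0+0+0+0+0+0+0+0+0+0+0+0+0+0 mod 2 = 0
  c[13] = d·G[:,13] = (11001001010100011111110010)·(00000000010000000000000000) mod 2 = 0+0+0+0+0+0+0+0+0+1+0+0+0+0+0+0+0+0+0+0+0+0+0+0+0+0 mod 2 = 1
  c[14] = d·G[:,14] = (11001001010100011111110010)·(00000000001000000000000000) mod 2 = 0+0+0+0+0+0+0+0+0+0+0+0+0+0+0+0+0+0+0+0+0+0+0+0+0+0 mod 2 = 0
  c[15] = d·G[:,15] = (11001001010100011111110010)·(00000000000111111111111111) mod 2 = 0+0+0+0+0+0+0+0+0+0+0+1+0+0+0+1+1+1+1+1+1+1+0+0+1+0 mod 2 = 1
  c[16] = d·G[:,16] = (11001001010100011111110010)·(00000000000100000000000000) mod 2 = 0+0+0+0+0+0+0+0+0+0+0+1+0+0+0+0+0+0+0+0+0+0+0+0+0+0 mod 2 = 1
  c[17] = d·G[:,17] = (11001001010100011111110010)·(00000000000010000000000000) mod 2 = 0+0+0+0+0+0+0+0+0+0+0+0+0+0+0+0+0+0+0+0+0+0+0+0+0+0 mod 2 = 0
  c[18] = d·G[:,18] = (11001001010100011111110010)·(00000000000001000000000000) mod 2 = 0+0+0+0+0+0+0+0+0+0+0+0+0+0+0+0+0+0+0+0+0+0+0+0+0+0 mod 2 = 0
  c[19] = d·G[:,19] = (11001001010100011111110010)·(00000000000000100000000000) mod 2 = 0+0+0+0+0+0+0+0+0+0+0+0+0+0+0+0+0+0+0+0+0+0+0+0+0+0 mod 2 = 0
  c[20] = d·G[:,20] = (11001001010100011111110010)·(00000000000000010000000000) mod 2 = 0+0+0+0+0+0+0+0+0+0+0+0+0+0+0+1+0+0+0+0+0+0+0+0+0+0 mod 2 = 1
  c[21] = d·G[:,21] = (11001001010100011111110010)·(00000000000000001000000000) mod 2 = 0+0+0+0+0+0+0+0+0+0+0+0+0+0+0+0+1+0+0+0+0+0+0+0+0+0 mod 2 = 1
  c[22] = d·G[:,22] = (11001001010100011111110010)·(00000000000000000100000000) mod 2 = 0+0+0+0+0+0+0+0+0+0+0+0+0+0+0+0+0+1+0+0+0+0+0+0+0+0 mod 2 = 1
  c[23] = d·G[:,23] = (11001001010100011111110010)·(00000000000000000010000000) mod 2 = 0+0+0+0+0+0+0+0+0+0+0+0+0+0+0+0+0+0+1+0+0+0+0+0+0+0 mod 2 = 1
  c[24] = d·G[:,24] = (11001001010100011111110010)·(00000000000000000001000000) mod 2 = 0+0+0+0+0+0+0+0+0+0+0+0+0+0+0+0+0+0+0+1+0+0+0+0+0+0 mod 2 = 1
  c[25] = d·G[:,25] = (11001001010100011111110010)·(00000000000000000000100000) mod 2 = 0+0+0+0+0+0+0+0+0+0+0+0+0+0+0+0+0+0+0+0+1+0+0+0+0+0 mod 2 = 1
  c[26] = d·G[:,26] = (11001001010100011111110010)·(00000000000000000000010000) mod 2 = 0+0+0+0+0+0+0+0+0+0+0+0+0+0+0+0+0+0+0+0+0+1+0+0+0+0 mod 2 = 1
  c[27] = d·G[:,27] = (11001001010100011111110010)·(00000000000000000000001000) mod 2 = 0+0+0+0+0+0+0+0+0+0+0+0+0+0+0+0+0+0+0+0+0+0+0+0+0+0 mod 2 = 0
  c[28] = d·G[:,28] = (11001001010100011111110010)·(00000000000000000000000100) mod 2 = 0+0+0+0+0+0+0+0+0+0+0+0+0+0+0+0+0+0+0+0+0+0+0+0+0+0 mod 2 = 0
  c[29] = d·G[:,29] = (11001001010100011111110010)·(00000000000000000000000010) mod 2 = 0+0+0+0+0+0+0+0+0+0+0+0+0+0+0+0+0+0+0+0+0+0+0+0+1+0 mod 2 = 1
  c[30] = d·G[:,30] = (11001001010100011111110010)·(00000000000000000000000001) mod 2 = 0+0+0+0+0+0+0+0+0+0+0+0+0+0+0+0+0+0+0+0+0+0+0+0+0+0 mod 2 = 0
Codeword = 0111100010010101100011111110010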